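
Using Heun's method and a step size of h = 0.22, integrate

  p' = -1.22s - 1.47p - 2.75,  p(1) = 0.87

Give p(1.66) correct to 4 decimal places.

-1.5197

Heun: k1 = f(s_n, p_n); k2 = f(s_n + h, p_n + h·k1); p_{n+1} = p_n + (h/2)·(k1 + k2).
s=1.000000, p=0.870000:
  k1 = f(1.000000, 0.870000) = -5.248900
  k2 = f(1.220000, -0.284758) = -3.819806
  p ← 0.870000 + (0.22/2)·(-5.248900 + (-3.819806)) = -0.127558
s=1.220000, p=-0.127558:
  k1 = f(1.220000, -0.127558) = -4.050890
  k2 = f(1.440000, -1.018753) = -3.009232
  p ← -0.127558 + (0.22/2)·(-4.050890 + (-3.009232)) = -0.904171
s=1.440000, p=-0.904171:
  k1 = f(1.440000, -0.904171) = -3.177668
  k2 = f(1.660000, -1.603258) = -2.418410
  p ← -0.904171 + (0.22/2)·(-3.177668 + (-2.418410)) = -1.519740
p(1.66) ≈ -1.5197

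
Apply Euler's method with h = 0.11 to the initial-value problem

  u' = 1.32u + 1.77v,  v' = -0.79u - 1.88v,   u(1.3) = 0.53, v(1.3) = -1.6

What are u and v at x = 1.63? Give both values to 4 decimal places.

Euler on (u,v): u_{n+1} = u_n + h·u', v_{n+1} = v_n + h·v'.
1.300000: (0.530000, -1.600000); f=(-2.132400, 2.589300) → (0.295436, -1.315177)
1.410000: (0.295436, -1.315177); f=(-1.937888, 2.239138) → (0.082268, -1.068872)
1.520000: (0.082268, -1.068872); f=(-1.783309, 1.944487) → (-0.113896, -0.854978)
(u(1.63), v(1.63)) ≈ (-0.1139, -0.8550)

-0.1139, -0.8550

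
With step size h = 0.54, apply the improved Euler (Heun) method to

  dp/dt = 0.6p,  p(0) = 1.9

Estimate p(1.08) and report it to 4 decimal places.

3.6000

Heun: k1 = f(t_n, p_n); k2 = f(t_n + h, p_n + h·k1); p_{n+1} = p_n + (h/2)·(k1 + k2).
t=0.000000, p=1.900000:
  k1 = f(0.000000, 1.900000) = 1.140000
  k2 = f(0.540000, 2.515600) = 1.509360
  p ← 1.900000 + (0.54/2)·(1.140000 + 1.509360) = 2.615327
t=0.540000, p=2.615327:
  k1 = f(0.540000, 2.615327) = 1.569196
  k2 = f(1.080000, 3.462693) = 2.077616
  p ← 2.615327 + (0.54/2)·(1.569196 + 2.077616) = 3.599967
p(1.08) ≈ 3.6000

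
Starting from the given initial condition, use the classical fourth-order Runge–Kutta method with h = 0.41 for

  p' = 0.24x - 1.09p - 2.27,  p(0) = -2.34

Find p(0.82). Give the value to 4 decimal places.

-2.1267

RK4: k1 = f(x_n, p_n); k2 = f(x_n + h/2, p_n + (h/2)·k1); k3 = f(x_n + h/2, p_n + (h/2)·k2); k4 = f(x_n + h, p_n + h·k3); p_{n+1} = p_n + (h/6)·(k1 + 2k2 + 2k3 + k4).
x=0.000000, p=-2.340000:
  k1 = f(0.000000, -2.340000) = 0.280600
  k2 = f(0.205000, -2.282477) = 0.267100
  k3 = f(0.205000, -2.285245) = 0.270117
  k4 = f(0.410000, -2.229252) = 0.258285
  p ← -2.340000 + (0.41/6)·(k1 + 2k2 + 2k3 + k4) = -2.229757
x=0.410000, p=-2.229757:
  k1 = f(0.410000, -2.229757) = 0.258835
  k2 = f(0.615000, -2.176695) = 0.250198
  k3 = f(0.615000, -2.178466) = 0.252128
  k4 = f(0.820000, -2.126384) = 0.244559
  p ← -2.229757 + (0.41/6)·(k1 + 2k2 + 2k3 + k4) = -2.126707
p(0.82) ≈ -2.1267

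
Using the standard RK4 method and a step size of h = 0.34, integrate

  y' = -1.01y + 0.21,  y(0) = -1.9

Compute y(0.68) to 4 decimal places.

RK4: k1 = f(x_n, y_n); k2 = f(x_n + h/2, y_n + (h/2)·k1); k3 = f(x_n + h/2, y_n + (h/2)·k2); k4 = f(x_n + h, y_n + h·k3); y_{n+1} = y_n + (h/6)·(k1 + 2k2 + 2k3 + k4).
x=0.000000, y=-1.900000:
  k1 = f(0.000000, -1.900000) = 2.129000
  k2 = f(0.170000, -1.538070) = 1.763451
  k3 = f(0.170000, -1.600213) = 1.826216
  k4 = f(0.340000, -1.279087) = 1.501878
  y ← -1.900000 + (0.34/6)·(k1 + 2k2 + 2k3 + k4) = -1.287421
x=0.340000, y=-1.287421:
  k1 = f(0.340000, -1.287421) = 1.510296
  k2 = f(0.510000, -1.030671) = 1.250978
  k3 = f(0.510000, -1.074755) = 1.295503
  k4 = f(0.680000, -0.846950) = 1.065420
  y ← -1.287421 + (0.34/6)·(k1 + 2k2 + 2k3 + k4) = -0.852863
y(0.68) ≈ -0.8529

-0.8529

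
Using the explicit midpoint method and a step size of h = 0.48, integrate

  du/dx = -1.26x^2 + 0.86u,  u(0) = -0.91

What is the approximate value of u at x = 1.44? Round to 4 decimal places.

Midpoint: k1 = f(x_n, u_n); k2 = f(x_n + h/2, u_n + (h/2)·k1); u_{n+1} = u_n + h·k2.
x=0.000000, u=-0.910000:
  k1 = f(0.000000, -0.910000) = -0.782600
  k2 = f(0.240000, -1.097824) = -1.016705
  u ← -0.910000 + 0.48·(-1.016705) = -1.398018
x=0.480000, u=-1.398018:
  k1 = f(0.480000, -1.398018) = -1.492600
  k2 = f(0.720000, -1.756242) = -2.163552
  u ← -1.398018 + 0.48·(-2.163552) = -2.436523
x=0.960000, u=-2.436523:
  k1 = f(0.960000, -2.436523) = -3.256626
  k2 = f(1.200000, -3.218114) = -4.581978
  u ← -2.436523 + 0.48·(-4.581978) = -4.635873
u(1.44) ≈ -4.6359

-4.6359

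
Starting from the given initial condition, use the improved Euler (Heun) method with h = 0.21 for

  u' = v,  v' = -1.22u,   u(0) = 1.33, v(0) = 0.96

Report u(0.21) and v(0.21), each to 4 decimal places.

1.4958, 0.5934

Heun on (u,v): k1 = f(t_n, state_n); k2 = f(t_n + h, state_n + h·k1); state_{n+1} = state_n + (h/2)·(k1 + k2).
0.000000: (1.330000, 0.960000)
  k1 = (0.960000, -1.622600)
  predictor → (1.531600, 0.619254)
  k2 = (0.619254, -1.868552)
  → (1.495822, 0.593429)
(u(0.21), v(0.21)) ≈ (1.4958, 0.5934)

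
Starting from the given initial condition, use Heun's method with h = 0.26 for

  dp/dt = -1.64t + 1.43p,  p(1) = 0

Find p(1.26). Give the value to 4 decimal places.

-0.5611

Heun: k1 = f(t_n, p_n); k2 = f(t_n + h, p_n + h·k1); p_{n+1} = p_n + (h/2)·(k1 + k2).
t=1.000000, p=0.000000:
  k1 = f(1.000000, 0.000000) = -1.640000
  k2 = f(1.260000, -0.426400) = -2.676152
  p ← 0.000000 + (0.26/2)·(-1.640000 + (-2.676152)) = -0.561100
p(1.26) ≈ -0.5611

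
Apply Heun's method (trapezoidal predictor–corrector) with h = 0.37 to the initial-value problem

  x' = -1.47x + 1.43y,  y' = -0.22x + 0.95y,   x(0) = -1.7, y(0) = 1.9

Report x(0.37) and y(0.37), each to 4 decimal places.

-0.0816, 2.7694

Heun on (x,y): k1 = f(t_n, state_n); k2 = f(t_n + h, state_n + h·k1); state_{n+1} = state_n + (h/2)·(k1 + k2).
0.000000: (-1.700000, 1.900000)
  k1 = (5.216000, 2.179000)
  predictor → (0.229920, 2.706230)
  k2 = (3.531926, 2.520336)
  → (-0.081634, 2.769377)
(x(0.37), y(0.37)) ≈ (-0.0816, 2.7694)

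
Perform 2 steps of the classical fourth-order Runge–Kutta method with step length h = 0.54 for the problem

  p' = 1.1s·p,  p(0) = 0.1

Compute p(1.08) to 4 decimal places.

0.1899

RK4: k1 = f(s_n, p_n); k2 = f(s_n + h/2, p_n + (h/2)·k1); k3 = f(s_n + h/2, p_n + (h/2)·k2); k4 = f(s_n + h, p_n + h·k3); p_{n+1} = p_n + (h/6)·(k1 + 2k2 + 2k3 + k4).
s=0.000000, p=0.100000:
  k1 = f(0.000000, 0.100000) = 0.000000
  k2 = f(0.270000, 0.100000) = 0.029700
  k3 = f(0.270000, 0.108019) = 0.032082
  k4 = f(0.540000, 0.117324) = 0.069691
  p ← 0.100000 + (0.54/6)·(k1 + 2k2 + 2k3 + k4) = 0.117393
s=0.540000, p=0.117393:
  k1 = f(0.540000, 0.117393) = 0.069731
  k2 = f(0.810000, 0.136220) = 0.121372
  k3 = f(0.810000, 0.150163) = 0.133796
  k4 = f(1.080000, 0.189642) = 0.225295
  p ← 0.117393 + (0.54/6)·(k1 + 2k2 + 2k3 + k4) = 0.189875
p(1.08) ≈ 0.1899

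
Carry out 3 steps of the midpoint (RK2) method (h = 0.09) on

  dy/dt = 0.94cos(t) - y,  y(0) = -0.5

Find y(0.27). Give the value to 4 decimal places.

Midpoint: k1 = f(t_n, y_n); k2 = f(t_n + h/2, y_n + (h/2)·k1); y_{n+1} = y_n + h·k2.
t=0.000000, y=-0.500000:
  k1 = f(0.000000, -0.500000) = 1.440000
  k2 = f(0.045000, -0.435200) = 1.374248
  y ← -0.500000 + 0.09·1.374248 = -0.376318
t=0.090000, y=-0.376318:
  k1 = f(0.090000, -0.376318) = 1.312513
  k2 = f(0.135000, -0.317255) = 1.248702
  y ← -0.376318 + 0.09·1.248702 = -0.263934
t=0.180000, y=-0.263934:
  k1 = f(0.180000, -0.263934) = 1.188748
  k2 = f(0.225000, -0.210441) = 1.126747
  y ← -0.263934 + 0.09·1.126747 = -0.162527
y(0.27) ≈ -0.1625

-0.1625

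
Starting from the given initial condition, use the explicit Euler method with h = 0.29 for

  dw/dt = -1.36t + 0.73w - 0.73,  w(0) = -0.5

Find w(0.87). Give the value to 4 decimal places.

-2.0359

Euler: w_{n+1} = w_n + h·f(t_n, w_n).
t=0.000000, w=-0.500000: f=-1.095000 → w ← -0.500000 + 0.29·(-1.095000) = -0.817550
t=0.290000, w=-0.817550: f=-1.721211 → w ← -0.817550 + 0.29·(-1.721211) = -1.316701
t=0.580000, w=-1.316701: f=-2.479992 → w ← -1.316701 + 0.29·(-2.479992) = -2.035899
w(0.87) ≈ -2.0359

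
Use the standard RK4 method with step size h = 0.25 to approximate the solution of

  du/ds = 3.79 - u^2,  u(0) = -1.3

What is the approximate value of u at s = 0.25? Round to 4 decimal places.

RK4: k1 = f(s_n, u_n); k2 = f(s_n + h/2, u_n + (h/2)·k1); k3 = f(s_n + h/2, u_n + (h/2)·k2); k4 = f(s_n + h, u_n + h·k3); u_{n+1} = u_n + (h/6)·(k1 + 2k2 + 2k3 + k4).
s=0.000000, u=-1.300000:
  k1 = f(0.000000, -1.300000) = 2.100000
  k2 = f(0.125000, -1.037500) = 2.713594
  k3 = f(0.125000, -0.960801) = 2.866862
  k4 = f(0.250000, -0.583285) = 3.449779
  u ← -1.300000 + (0.25/6)·(k1 + 2k2 + 2k3 + k4) = -0.603721
u(0.25) ≈ -0.6037

-0.6037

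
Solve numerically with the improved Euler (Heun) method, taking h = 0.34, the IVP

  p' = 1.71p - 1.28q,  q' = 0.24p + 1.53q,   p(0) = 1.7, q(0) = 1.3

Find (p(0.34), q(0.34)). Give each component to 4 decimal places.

2.0681, 2.3442

Heun on (p,q): k1 = f(s_n, state_n); k2 = f(s_n + h, state_n + h·k1); state_{n+1} = state_n + (h/2)·(k1 + k2).
0.000000: (1.700000, 1.300000)
  k1 = (1.243000, 2.397000)
  predictor → (2.122620, 2.114980)
  k2 = (0.922506, 3.745348)
  → (2.068136, 2.344199)
(p(0.34), q(0.34)) ≈ (2.0681, 2.3442)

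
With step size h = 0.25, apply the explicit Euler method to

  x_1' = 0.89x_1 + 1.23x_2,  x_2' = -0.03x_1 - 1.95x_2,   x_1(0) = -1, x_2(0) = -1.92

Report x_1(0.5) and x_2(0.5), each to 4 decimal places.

Euler on (x_1,x_2): x_1_{n+1} = x_1_n + h·x_1', x_2_{n+1} = x_2_n + h·x_2'.
0.000000: (-1.000000, -1.920000); f=(-3.251600, 3.774000) → (-1.812900, -0.976500)
0.250000: (-1.812900, -0.976500); f=(-2.814576, 1.958562) → (-2.516544, -0.486860)
(x_1(0.5), x_2(0.5)) ≈ (-2.5165, -0.4869)

-2.5165, -0.4869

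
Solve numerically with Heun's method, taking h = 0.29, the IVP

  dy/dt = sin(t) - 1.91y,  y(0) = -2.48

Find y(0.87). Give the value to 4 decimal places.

-0.3144

Heun: k1 = f(t_n, y_n); k2 = f(t_n + h, y_n + h·k1); y_{n+1} = y_n + (h/2)·(k1 + k2).
t=0.000000, y=-2.480000:
  k1 = f(0.000000, -2.480000) = 4.736800
  k2 = f(0.290000, -1.106328) = 2.399039
  y ← -2.480000 + (0.29/2)·(4.736800 + 2.399039) = -1.445303
t=0.290000, y=-1.445303:
  k1 = f(0.290000, -1.445303) = 3.046482
  k2 = f(0.580000, -0.561824) = 1.621107
  y ← -1.445303 + (0.29/2)·(3.046482 + 1.621107) = -0.768503
t=0.580000, y=-0.768503:
  k1 = f(0.580000, -0.768503) = 2.015865
  k2 = f(0.870000, -0.183902) = 1.115582
  y ← -0.768503 + (0.29/2)·(2.015865 + 1.115582) = -0.314443
y(0.87) ≈ -0.3144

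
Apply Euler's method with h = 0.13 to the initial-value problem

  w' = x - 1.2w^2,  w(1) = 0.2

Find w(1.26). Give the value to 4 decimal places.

Euler: w_{n+1} = w_n + h·f(x_n, w_n).
x=1.000000, w=0.200000: f=0.952000 → w ← 0.200000 + 0.13·0.952000 = 0.323760
x=1.130000, w=0.323760: f=1.004215 → w ← 0.323760 + 0.13·1.004215 = 0.454308
w(1.26) ≈ 0.4543

0.4543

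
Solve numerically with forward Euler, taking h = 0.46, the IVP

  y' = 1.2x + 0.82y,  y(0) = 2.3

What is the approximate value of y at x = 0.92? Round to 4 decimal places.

Euler: y_{n+1} = y_n + h·f(x_n, y_n).
x=0.000000, y=2.300000: f=1.886000 → y ← 2.300000 + 0.46·1.886000 = 3.167560
x=0.460000, y=3.167560: f=3.149399 → y ← 3.167560 + 0.46·3.149399 = 4.616284
y(0.92) ≈ 4.6163

4.6163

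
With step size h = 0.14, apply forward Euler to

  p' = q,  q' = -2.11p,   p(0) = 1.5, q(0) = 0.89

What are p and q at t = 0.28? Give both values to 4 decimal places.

1.6872, -0.0330

Euler on (p,q): p_{n+1} = p_n + h·p', q_{n+1} = q_n + h·q'.
0.000000: (1.500000, 0.890000); f=(0.890000, -3.165000) → (1.624600, 0.446900)
0.140000: (1.624600, 0.446900); f=(0.446900, -3.427906) → (1.687166, -0.033007)
(p(0.28), q(0.28)) ≈ (1.6872, -0.0330)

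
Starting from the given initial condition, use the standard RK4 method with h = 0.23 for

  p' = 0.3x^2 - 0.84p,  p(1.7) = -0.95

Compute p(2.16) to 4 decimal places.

RK4: k1 = f(x_n, p_n); k2 = f(x_n + h/2, p_n + (h/2)·k1); k3 = f(x_n + h/2, p_n + (h/2)·k2); k4 = f(x_n + h, p_n + h·k3); p_{n+1} = p_n + (h/6)·(k1 + 2k2 + 2k3 + k4).
x=1.700000, p=-0.950000:
  k1 = f(1.700000, -0.950000) = 1.665000
  k2 = f(1.815000, -0.758525) = 1.625428
  k3 = f(1.815000, -0.763076) = 1.629251
  k4 = f(1.930000, -0.575272) = 1.600699
  p ← -0.950000 + (0.23/6)·(k1 + 2k2 + 2k3 + k4) = -0.575289
x=1.930000, p=-0.575289:
  k1 = f(1.930000, -0.575289) = 1.600713
  k2 = f(2.045000, -0.391207) = 1.583222
  k3 = f(2.045000, -0.393219) = 1.584911
  k4 = f(2.160000, -0.210760) = 1.576718
  p ← -0.575289 + (0.23/6)·(k1 + 2k2 + 2k3 + k4) = -0.210598
p(2.16) ≈ -0.2106

-0.2106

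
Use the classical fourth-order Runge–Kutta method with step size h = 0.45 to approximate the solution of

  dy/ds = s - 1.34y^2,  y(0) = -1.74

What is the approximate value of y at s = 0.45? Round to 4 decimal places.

-17.1416

RK4: k1 = f(s_n, y_n); k2 = f(s_n + h/2, y_n + (h/2)·k1); k3 = f(s_n + h/2, y_n + (h/2)·k2); k4 = f(s_n + h, y_n + h·k3); y_{n+1} = y_n + (h/6)·(k1 + 2k2 + 2k3 + k4).
s=0.000000, y=-1.740000:
  k1 = f(0.000000, -1.740000) = -4.056984
  k2 = f(0.225000, -2.652821) = -9.205198
  k3 = f(0.225000, -3.811170) = -19.238518
  k4 = f(0.450000, -10.397333) = -144.410083
  y ← -1.740000 + (0.45/6)·(k1 + 2k2 + 2k3 + k4) = -17.141588
y(0.45) ≈ -17.1416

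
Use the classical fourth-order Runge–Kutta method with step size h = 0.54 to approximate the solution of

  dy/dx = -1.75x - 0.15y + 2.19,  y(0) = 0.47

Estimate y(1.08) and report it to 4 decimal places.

RK4: k1 = f(x_n, y_n); k2 = f(x_n + h/2, y_n + (h/2)·k1); k3 = f(x_n + h/2, y_n + (h/2)·k2); k4 = f(x_n + h, y_n + h·k3); y_{n+1} = y_n + (h/6)·(k1 + 2k2 + 2k3 + k4).
x=0.000000, y=0.470000:
  k1 = f(0.000000, 0.470000) = 2.119500
  k2 = f(0.270000, 1.042265) = 1.561160
  k3 = f(0.270000, 0.891513) = 1.583773
  k4 = f(0.540000, 1.325237) = 1.046214
  y ← 0.470000 + (0.54/6)·(k1 + 2k2 + 2k3 + k4) = 1.321002
x=0.540000, y=1.321002:
  k1 = f(0.540000, 1.321002) = 1.046850
  k2 = f(0.810000, 1.603652) = 0.531952
  k3 = f(0.810000, 1.464629) = 0.552806
  k4 = f(1.080000, 1.619517) = 0.057072
  y ← 1.321002 + (0.54/6)·(k1 + 2k2 + 2k3 + k4) = 1.615612
y(1.08) ≈ 1.6156

1.6156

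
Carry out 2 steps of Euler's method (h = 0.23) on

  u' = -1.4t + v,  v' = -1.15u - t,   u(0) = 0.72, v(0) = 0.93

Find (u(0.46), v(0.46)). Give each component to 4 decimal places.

Euler on (u,v): u_{n+1} = u_n + h·u', v_{n+1} = v_n + h·v'.
0.000000: (0.720000, 0.930000); f=(0.930000, -0.828000) → (0.933900, 0.739560)
0.230000: (0.933900, 0.739560); f=(0.417560, -1.303985) → (1.029939, 0.439643)
(u(0.46), v(0.46)) ≈ (1.0299, 0.4396)

1.0299, 0.4396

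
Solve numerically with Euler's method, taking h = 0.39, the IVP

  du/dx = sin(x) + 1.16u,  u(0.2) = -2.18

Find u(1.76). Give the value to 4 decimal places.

-8.1530

Euler: u_{n+1} = u_n + h·f(x_n, u_n).
x=0.200000, u=-2.180000: f=-2.330131 → u ← -2.180000 + 0.39·(-2.330131) = -3.088751
x=0.590000, u=-3.088751: f=-3.026590 → u ← -3.088751 + 0.39·(-3.026590) = -4.269121
x=0.980000, u=-4.269121: f=-4.121683 → u ← -4.269121 + 0.39·(-4.121683) = -5.876578
x=1.370000, u=-5.876578: f=-5.836922 → u ← -5.876578 + 0.39·(-5.836922) = -8.152977
u(1.76) ≈ -8.1530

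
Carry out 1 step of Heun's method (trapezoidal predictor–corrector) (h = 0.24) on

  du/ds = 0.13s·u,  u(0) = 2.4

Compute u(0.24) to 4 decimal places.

2.4090

Heun: k1 = f(s_n, u_n); k2 = f(s_n + h, u_n + h·k1); u_{n+1} = u_n + (h/2)·(k1 + k2).
s=0.000000, u=2.400000:
  k1 = f(0.000000, 2.400000) = 0.000000
  k2 = f(0.240000, 2.400000) = 0.074880
  u ← 2.400000 + (0.24/2)·(0.000000 + 0.074880) = 2.408986
u(0.24) ≈ 2.4090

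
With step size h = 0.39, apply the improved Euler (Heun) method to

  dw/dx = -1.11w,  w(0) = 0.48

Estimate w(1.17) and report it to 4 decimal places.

Heun: k1 = f(x_n, w_n); k2 = f(x_n + h, w_n + h·k1); w_{n+1} = w_n + (h/2)·(k1 + k2).
x=0.000000, w=0.480000:
  k1 = f(0.000000, 0.480000) = -0.532800
  k2 = f(0.390000, 0.272208) = -0.302151
  w ← 0.480000 + (0.39/2)·(-0.532800 + (-0.302151)) = 0.317185
x=0.390000, w=0.317185:
  k1 = f(0.390000, 0.317185) = -0.352075
  k2 = f(0.780000, 0.179875) = -0.199662
  w ← 0.317185 + (0.39/2)·(-0.352075 + (-0.199662)) = 0.209596
x=0.780000, w=0.209596:
  k1 = f(0.780000, 0.209596) = -0.232652
  k2 = f(1.170000, 0.118862) = -0.131937
  w ← 0.209596 + (0.39/2)·(-0.232652 + (-0.131937)) = 0.138501
w(1.17) ≈ 0.1385

0.1385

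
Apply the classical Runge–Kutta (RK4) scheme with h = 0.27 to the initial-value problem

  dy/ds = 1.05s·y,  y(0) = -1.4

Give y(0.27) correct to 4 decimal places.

-1.4546

RK4: k1 = f(s_n, y_n); k2 = f(s_n + h/2, y_n + (h/2)·k1); k3 = f(s_n + h/2, y_n + (h/2)·k2); k4 = f(s_n + h, y_n + h·k3); y_{n+1} = y_n + (h/6)·(k1 + 2k2 + 2k3 + k4).
s=0.000000, y=-1.400000:
  k1 = f(0.000000, -1.400000) = 0.000000
  k2 = f(0.135000, -1.400000) = -0.198450
  k3 = f(0.135000, -1.426791) = -0.202248
  k4 = f(0.270000, -1.454607) = -0.412381
  y ← -1.400000 + (0.27/6)·(k1 + 2k2 + 2k3 + k4) = -1.454620
y(0.27) ≈ -1.4546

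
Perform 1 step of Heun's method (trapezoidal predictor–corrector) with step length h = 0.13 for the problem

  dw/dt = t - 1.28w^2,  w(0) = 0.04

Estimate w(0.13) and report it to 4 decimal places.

0.0482

Heun: k1 = f(t_n, w_n); k2 = f(t_n + h, w_n + h·k1); w_{n+1} = w_n + (h/2)·(k1 + k2).
t=0.000000, w=0.040000:
  k1 = f(0.000000, 0.040000) = -0.002048
  k2 = f(0.130000, 0.039734) = 0.127979
  w ← 0.040000 + (0.13/2)·(-0.002048 + 0.127979) = 0.048186
w(0.13) ≈ 0.0482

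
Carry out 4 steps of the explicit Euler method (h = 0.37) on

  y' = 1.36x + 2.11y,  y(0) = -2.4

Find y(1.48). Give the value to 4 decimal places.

-22.3189

Euler: y_{n+1} = y_n + h·f(x_n, y_n).
x=0.000000, y=-2.400000: f=-5.064000 → y ← -2.400000 + 0.37·(-5.064000) = -4.273680
x=0.370000, y=-4.273680: f=-8.514265 → y ← -4.273680 + 0.37·(-8.514265) = -7.423958
x=0.740000, y=-7.423958: f=-14.658151 → y ← -7.423958 + 0.37·(-14.658151) = -12.847474
x=1.110000, y=-12.847474: f=-25.598570 → y ← -12.847474 + 0.37·(-25.598570) = -22.318945
y(1.48) ≈ -22.3189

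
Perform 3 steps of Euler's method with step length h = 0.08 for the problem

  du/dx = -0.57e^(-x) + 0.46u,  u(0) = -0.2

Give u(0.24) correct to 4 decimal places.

Euler: u_{n+1} = u_n + h·f(x_n, u_n).
x=0.000000, u=-0.200000: f=-0.662000 → u ← -0.200000 + 0.08·(-0.662000) = -0.252960
x=0.080000, u=-0.252960: f=-0.642538 → u ← -0.252960 + 0.08·(-0.642538) = -0.304363
x=0.160000, u=-0.304363: f=-0.625729 → u ← -0.304363 + 0.08·(-0.625729) = -0.354421
u(0.24) ≈ -0.3544

-0.3544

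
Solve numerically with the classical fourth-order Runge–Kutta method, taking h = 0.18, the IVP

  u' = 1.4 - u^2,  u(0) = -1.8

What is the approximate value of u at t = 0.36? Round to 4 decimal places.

RK4: k1 = f(t_n, u_n); k2 = f(t_n + h/2, u_n + (h/2)·k1); k3 = f(t_n + h/2, u_n + (h/2)·k2); k4 = f(t_n + h, u_n + h·k3); u_{n+1} = u_n + (h/6)·(k1 + 2k2 + 2k3 + k4).
t=0.000000, u=-1.800000:
  k1 = f(0.000000, -1.800000) = -1.840000
  k2 = f(0.090000, -1.965600) = -2.463583
  k3 = f(0.090000, -2.021723) = -2.687362
  k4 = f(0.180000, -2.283725) = -3.815401
  u ← -1.800000 + (0.18/6)·(k1 + 2k2 + 2k3 + k4) = -2.278719
t=0.180000, u=-2.278719:
  k1 = f(0.180000, -2.278719) = -3.792559
  k2 = f(0.270000, -2.620049) = -5.464657
  k3 = f(0.270000, -2.770538) = -6.275880
  k4 = f(0.360000, -3.408377) = -10.217035
  u ← -2.278719 + (0.18/6)·(k1 + 2k2 + 2k3 + k4) = -3.403439
u(0.36) ≈ -3.4034

-3.4034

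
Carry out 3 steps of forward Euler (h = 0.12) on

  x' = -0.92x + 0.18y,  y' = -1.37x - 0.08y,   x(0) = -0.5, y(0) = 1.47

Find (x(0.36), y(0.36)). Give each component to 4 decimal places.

-0.2630, 1.6309

Euler on (x,y): x_{n+1} = x_n + h·x', y_{n+1} = y_n + h·y'.
0.000000: (-0.500000, 1.470000); f=(0.724600, 0.567400) → (-0.413048, 1.538088)
0.120000: (-0.413048, 1.538088); f=(0.656860, 0.442829) → (-0.334225, 1.591227)
0.240000: (-0.334225, 1.591227); f=(0.593908, 0.330590) → (-0.262956, 1.630898)
(x(0.36), y(0.36)) ≈ (-0.2630, 1.6309)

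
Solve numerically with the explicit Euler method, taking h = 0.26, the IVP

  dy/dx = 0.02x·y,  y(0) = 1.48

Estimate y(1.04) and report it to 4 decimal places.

1.4920

Euler: y_{n+1} = y_n + h·f(x_n, y_n).
x=0.000000, y=1.480000: f=0.000000 → y ← 1.480000 + 0.26·0.000000 = 1.480000
x=0.260000, y=1.480000: f=0.007696 → y ← 1.480000 + 0.26·0.007696 = 1.482001
x=0.520000, y=1.482001: f=0.015413 → y ← 1.482001 + 0.26·0.015413 = 1.486008
x=0.780000, y=1.486008: f=0.023182 → y ← 1.486008 + 0.26·0.023182 = 1.492036
y(1.04) ≈ 1.4920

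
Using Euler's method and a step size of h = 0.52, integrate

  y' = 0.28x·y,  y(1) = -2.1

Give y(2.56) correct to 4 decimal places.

Euler: y_{n+1} = y_n + h·f(x_n, y_n).
x=1.000000, y=-2.100000: f=-0.588000 → y ← -2.100000 + 0.52·(-0.588000) = -2.405760
x=1.520000, y=-2.405760: f=-1.023891 → y ← -2.405760 + 0.52·(-1.023891) = -2.938184
x=2.040000, y=-2.938184: f=-1.678290 → y ← -2.938184 + 0.52·(-1.678290) = -3.810895
y(2.56) ≈ -3.8109

-3.8109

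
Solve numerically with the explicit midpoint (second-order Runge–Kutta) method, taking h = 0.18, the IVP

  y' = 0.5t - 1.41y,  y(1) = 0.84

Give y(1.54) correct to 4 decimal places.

Midpoint: k1 = f(t_n, y_n); k2 = f(t_n + h/2, y_n + (h/2)·k1); y_{n+1} = y_n + h·k2.
t=1.000000, y=0.840000:
  k1 = f(1.000000, 0.840000) = -0.684400
  k2 = f(1.090000, 0.778404) = -0.552550
  y ← 0.840000 + 0.18·(-0.552550) = 0.740541
t=1.180000, y=0.740541:
  k1 = f(1.180000, 0.740541) = -0.454163
  k2 = f(1.270000, 0.699666) = -0.351530
  y ← 0.740541 + 0.18·(-0.351530) = 0.677266
t=1.360000, y=0.677266:
  k1 = f(1.360000, 0.677266) = -0.274945
  k2 = f(1.450000, 0.652521) = -0.195054
  y ← 0.677266 + 0.18·(-0.195054) = 0.642156
y(1.54) ≈ 0.6422

0.6422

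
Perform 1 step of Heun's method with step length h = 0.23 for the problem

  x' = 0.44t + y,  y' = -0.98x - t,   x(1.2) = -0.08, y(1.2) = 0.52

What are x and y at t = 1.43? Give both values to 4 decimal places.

0.1430, 0.2084

Heun on (x,y): k1 = f(t_n, state_n); k2 = f(t_n + h, state_n + h·k1); state_{n+1} = state_n + (h/2)·(k1 + k2).
1.200000: (-0.080000, 0.520000)
  k1 = (1.048000, -1.121600)
  predictor → (0.161040, 0.262032)
  k2 = (0.891232, -1.587819)
  → (0.143012, 0.208417)
(x(1.43), y(1.43)) ≈ (0.1430, 0.2084)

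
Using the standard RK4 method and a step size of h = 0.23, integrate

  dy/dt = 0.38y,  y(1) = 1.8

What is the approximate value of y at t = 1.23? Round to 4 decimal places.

RK4: k1 = f(t_n, y_n); k2 = f(t_n + h/2, y_n + (h/2)·k1); k3 = f(t_n + h/2, y_n + (h/2)·k2); k4 = f(t_n + h, y_n + h·k3); y_{n+1} = y_n + (h/6)·(k1 + 2k2 + 2k3 + k4).
t=1.000000, y=1.800000:
  k1 = f(1.000000, 1.800000) = 0.684000
  k2 = f(1.115000, 1.878660) = 0.713891
  k3 = f(1.115000, 1.882097) = 0.715197
  k4 = f(1.230000, 1.964495) = 0.746508
  y ← 1.800000 + (0.23/6)·(k1 + 2k2 + 2k3 + k4) = 1.964400
y(1.23) ≈ 1.9644

1.9644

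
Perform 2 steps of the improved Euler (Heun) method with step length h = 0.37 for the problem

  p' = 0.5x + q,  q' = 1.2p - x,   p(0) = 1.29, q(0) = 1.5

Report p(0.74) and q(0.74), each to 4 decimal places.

3.0128, 2.9935

Heun on (p,q): k1 = f(x_n, state_n); k2 = f(x_n + h, state_n + h·k1); state_{n+1} = state_n + (h/2)·(k1 + k2).
0.000000: (1.290000, 1.500000)
  k1 = (1.500000, 1.548000)
  predictor → (1.845000, 2.072760)
  k2 = (2.257760, 1.844000)
  → (1.985186, 2.127520)
0.370000: (1.985186, 2.127520)
  k1 = (2.312520, 2.012223)
  predictor → (2.840818, 2.872042)
  k2 = (3.242042, 2.668982)
  → (3.012780, 2.993543)
(p(0.74), q(0.74)) ≈ (3.0128, 2.9935)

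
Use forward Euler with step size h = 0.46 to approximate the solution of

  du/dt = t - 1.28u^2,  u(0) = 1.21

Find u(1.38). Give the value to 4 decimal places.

0.7711

Euler: u_{n+1} = u_n + h·f(t_n, u_n).
t=0.000000, u=1.210000: f=-1.874048 → u ← 1.210000 + 0.46·(-1.874048) = 0.347938
t=0.460000, u=0.347938: f=0.305042 → u ← 0.347938 + 0.46·0.305042 = 0.488257
t=0.920000, u=0.488257: f=0.614854 → u ← 0.488257 + 0.46·0.614854 = 0.771090
u(1.38) ≈ 0.7711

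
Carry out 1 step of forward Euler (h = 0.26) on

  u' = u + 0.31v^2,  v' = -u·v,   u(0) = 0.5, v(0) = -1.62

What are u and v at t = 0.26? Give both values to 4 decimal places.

Euler on (u,v): u_{n+1} = u_n + h·u', v_{n+1} = v_n + h·v'.
0.000000: (0.500000, -1.620000); f=(1.313564, 0.810000) → (0.841527, -1.409400)
(u(0.26), v(0.26)) ≈ (0.8415, -1.4094)

0.8415, -1.4094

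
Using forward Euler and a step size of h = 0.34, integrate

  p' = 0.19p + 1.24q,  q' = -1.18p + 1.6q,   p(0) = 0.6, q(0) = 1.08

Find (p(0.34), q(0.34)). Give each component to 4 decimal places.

Euler on (p,q): p_{n+1} = p_n + h·p', q_{n+1} = q_n + h·q'.
0.000000: (0.600000, 1.080000); f=(1.453200, 1.020000) → (1.094088, 1.426800)
(p(0.34), q(0.34)) ≈ (1.0941, 1.4268)

1.0941, 1.4268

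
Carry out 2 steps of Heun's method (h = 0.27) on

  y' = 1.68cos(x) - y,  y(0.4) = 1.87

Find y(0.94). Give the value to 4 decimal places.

Heun: k1 = f(x_n, y_n); k2 = f(x_n + h, y_n + h·k1); y_{n+1} = y_n + (h/2)·(k1 + k2).
x=0.400000, y=1.870000:
  k1 = f(0.400000, 1.870000) = -0.322618
  k2 = f(0.670000, 1.782893) = -0.466073
  y ← 1.870000 + (0.27/2)·(-0.322618 + (-0.466073)) = 1.763527
x=0.670000, y=1.763527:
  k1 = f(0.670000, 1.763527) = -0.446706
  k2 = f(0.940000, 1.642916) = -0.652072
  y ← 1.763527 + (0.27/2)·(-0.446706 + (-0.652072)) = 1.615192
y(0.94) ≈ 1.6152

1.6152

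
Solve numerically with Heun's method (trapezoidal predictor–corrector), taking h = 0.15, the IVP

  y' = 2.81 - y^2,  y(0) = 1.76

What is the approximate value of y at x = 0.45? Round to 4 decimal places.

1.6963

Heun: k1 = f(x_n, y_n); k2 = f(x_n + h, y_n + h·k1); y_{n+1} = y_n + (h/2)·(k1 + k2).
x=0.000000, y=1.760000:
  k1 = f(0.000000, 1.760000) = -0.287600
  k2 = f(0.150000, 1.716860) = -0.137608
  y ← 1.760000 + (0.15/2)·(-0.287600 + (-0.137608)) = 1.728109
x=0.150000, y=1.728109:
  k1 = f(0.150000, 1.728109) = -0.176362
  k2 = f(0.300000, 1.701655) = -0.085630
  y ← 1.728109 + (0.15/2)·(-0.176362 + (-0.085630)) = 1.708460
x=0.300000, y=1.708460:
  k1 = f(0.300000, 1.708460) = -0.108835
  k2 = f(0.450000, 1.692135) = -0.053320
  y ← 1.708460 + (0.15/2)·(-0.108835 + (-0.053320)) = 1.696298
y(0.45) ≈ 1.6963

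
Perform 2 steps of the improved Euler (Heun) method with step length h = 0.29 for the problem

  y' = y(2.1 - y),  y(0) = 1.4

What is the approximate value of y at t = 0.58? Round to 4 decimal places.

Heun: k1 = f(t_n, y_n); k2 = f(t_n + h, y_n + h·k1); y_{n+1} = y_n + (h/2)·(k1 + k2).
t=0.000000, y=1.400000:
  k1 = f(0.000000, 1.400000) = 0.980000
  k2 = f(0.290000, 1.684200) = 0.700290
  y ← 1.400000 + (0.29/2)·(0.980000 + 0.700290) = 1.643642
t=0.290000, y=1.643642:
  k1 = f(0.290000, 1.643642) = 0.750089
  k2 = f(0.580000, 1.861168) = 0.444507
  y ← 1.643642 + (0.29/2)·(0.750089 + 0.444507) = 1.816858
y(0.58) ≈ 1.8169

1.8169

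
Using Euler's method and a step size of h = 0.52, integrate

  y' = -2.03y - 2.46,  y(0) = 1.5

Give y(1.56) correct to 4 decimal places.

-1.2123

Euler: y_{n+1} = y_n + h·f(t_n, y_n).
t=0.000000, y=1.500000: f=-5.505000 → y ← 1.500000 + 0.52·(-5.505000) = -1.362600
t=0.520000, y=-1.362600: f=0.306078 → y ← -1.362600 + 0.52·0.306078 = -1.203439
t=1.040000, y=-1.203439: f=-0.017018 → y ← -1.203439 + 0.52·(-0.017018) = -1.212289
y(1.56) ≈ -1.2123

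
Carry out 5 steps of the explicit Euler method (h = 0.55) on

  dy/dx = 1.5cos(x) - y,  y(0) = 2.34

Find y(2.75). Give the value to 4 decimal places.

-0.2980

Euler: y_{n+1} = y_n + h·f(x_n, y_n).
x=0.000000, y=2.340000: f=-0.840000 → y ← 2.340000 + 0.55·(-0.840000) = 1.878000
x=0.550000, y=1.878000: f=-0.599213 → y ← 1.878000 + 0.55·(-0.599213) = 1.548433
x=1.100000, y=1.548433: f=-0.868039 → y ← 1.548433 + 0.55·(-0.868039) = 1.071012
x=1.650000, y=1.071012: f=-1.189693 → y ← 1.071012 + 0.55·(-1.189693) = 0.416680
x=2.200000, y=0.416680: f=-1.299432 → y ← 0.416680 + 0.55·(-1.299432) = -0.298007
y(2.75) ≈ -0.2980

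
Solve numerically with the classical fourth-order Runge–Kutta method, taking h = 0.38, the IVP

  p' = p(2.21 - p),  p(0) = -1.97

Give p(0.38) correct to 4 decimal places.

-38.5198

RK4: k1 = f(s_n, p_n); k2 = f(s_n + h/2, p_n + (h/2)·k1); k3 = f(s_n + h/2, p_n + (h/2)·k2); k4 = f(s_n + h, p_n + h·k3); p_{n+1} = p_n + (h/6)·(k1 + 2k2 + 2k3 + k4).
s=0.000000, p=-1.970000:
  k1 = f(0.000000, -1.970000) = -8.234600
  k2 = f(0.190000, -3.534574) = -20.304622
  k3 = f(0.190000, -5.827878) = -46.843775
  k4 = f(0.380000, -19.770634) = -434.571084
  p ← -1.970000 + (0.38/6)·(k1 + 2k2 + 2k3 + k4) = -38.519824
p(0.38) ≈ -38.5198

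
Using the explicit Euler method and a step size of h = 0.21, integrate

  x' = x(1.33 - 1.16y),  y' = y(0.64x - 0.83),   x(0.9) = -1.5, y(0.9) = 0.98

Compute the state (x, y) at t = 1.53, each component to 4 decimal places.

-2.0951, 0.2217

Euler on (x,y): x_{n+1} = x_n + h·x', y_{n+1} = y_n + h·y'.
0.900000: (-1.500000, 0.980000); f=(-0.289800, -1.754200) → (-1.560858, 0.611618)
1.110000: (-1.560858, 0.611618); f=(-0.968548, -1.118618) → (-1.764253, 0.376708)
1.320000: (-1.764253, 0.376708); f=(-1.575511, -0.738017) → (-2.095110, 0.221725)
(x(1.53), y(1.53)) ≈ (-2.0951, 0.2217)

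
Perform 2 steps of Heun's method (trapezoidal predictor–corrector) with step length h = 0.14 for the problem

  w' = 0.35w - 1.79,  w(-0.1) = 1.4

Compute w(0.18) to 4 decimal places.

1.0177

Heun: k1 = f(t_n, w_n); k2 = f(t_n + h, w_n + h·k1); w_{n+1} = w_n + (h/2)·(k1 + k2).
t=-0.100000, w=1.400000:
  k1 = f(-0.100000, 1.400000) = -1.300000
  k2 = f(0.040000, 1.218000) = -1.363700
  w ← 1.400000 + (0.14/2)·(-1.300000 + (-1.363700)) = 1.213541
t=0.040000, w=1.213541:
  k1 = f(0.040000, 1.213541) = -1.365261
  k2 = f(0.180000, 1.022405) = -1.432158
  w ← 1.213541 + (0.14/2)·(-1.365261 + (-1.432158)) = 1.017722
w(0.18) ≈ 1.0177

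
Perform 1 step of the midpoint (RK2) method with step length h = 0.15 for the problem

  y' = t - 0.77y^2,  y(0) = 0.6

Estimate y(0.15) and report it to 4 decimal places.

0.5725

Midpoint: k1 = f(t_n, y_n); k2 = f(t_n + h/2, y_n + (h/2)·k1); y_{n+1} = y_n + h·k2.
t=0.000000, y=0.600000:
  k1 = f(0.000000, 0.600000) = -0.277200
  k2 = f(0.075000, 0.579210) = -0.183323
  y ← 0.600000 + 0.15·(-0.183323) = 0.572502
y(0.15) ≈ 0.5725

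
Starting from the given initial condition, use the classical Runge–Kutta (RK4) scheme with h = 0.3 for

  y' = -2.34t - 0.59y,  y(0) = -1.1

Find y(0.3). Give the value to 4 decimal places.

RK4: k1 = f(t_n, y_n); k2 = f(t_n + h/2, y_n + (h/2)·k1); k3 = f(t_n + h/2, y_n + (h/2)·k2); k4 = f(t_n + h, y_n + h·k3); y_{n+1} = y_n + (h/6)·(k1 + 2k2 + 2k3 + k4).
t=0.000000, y=-1.100000:
  k1 = f(0.000000, -1.100000) = 0.649000
  k2 = f(0.150000, -1.002650) = 0.240564
  k3 = f(0.150000, -1.063915) = 0.276710
  k4 = f(0.300000, -1.016987) = -0.101978
  y ← -1.100000 + (0.3/6)·(k1 + 2k2 + 2k3 + k4) = -1.020922
y(0.3) ≈ -1.0209

-1.0209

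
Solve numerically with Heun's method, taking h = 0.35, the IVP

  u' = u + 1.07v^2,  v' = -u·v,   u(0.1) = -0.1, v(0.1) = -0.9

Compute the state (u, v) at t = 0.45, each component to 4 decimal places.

Heun on (u,v): k1 = f(t_n, state_n); k2 = f(t_n + h, state_n + h·k1); state_{n+1} = state_n + (h/2)·(k1 + k2).
0.100000: (-0.100000, -0.900000)
  k1 = (0.766700, -0.090000)
  predictor → (0.168345, -0.931500)
  k2 = (1.096776, 0.156813)
  → (0.226108, -0.888308)
(u(0.45), v(0.45)) ≈ (0.2261, -0.8883)

0.2261, -0.8883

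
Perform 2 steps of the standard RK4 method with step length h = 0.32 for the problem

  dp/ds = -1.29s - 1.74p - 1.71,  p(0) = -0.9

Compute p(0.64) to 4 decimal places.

RK4: k1 = f(s_n, p_n); k2 = f(s_n + h/2, p_n + (h/2)·k1); k3 = f(s_n + h/2, p_n + (h/2)·k2); k4 = f(s_n + h, p_n + h·k3); p_{n+1} = p_n + (h/6)·(k1 + 2k2 + 2k3 + k4).
s=0.000000, p=-0.900000:
  k1 = f(0.000000, -0.900000) = -0.144000
  k2 = f(0.160000, -0.923040) = -0.310310
  k3 = f(0.160000, -0.949650) = -0.264010
  k4 = f(0.320000, -0.984483) = -0.409799
  p ← -0.900000 + (0.32/6)·(k1 + 2k2 + 2k3 + k4) = -0.990797
s=0.320000, p=-0.990797:
  k1 = f(0.320000, -0.990797) = -0.398814
  k2 = f(0.480000, -1.054607) = -0.494184
  k3 = f(0.480000, -1.069866) = -0.467633
  k4 = f(0.640000, -1.140439) = -0.551236
  p ← -0.990797 + (0.32/6)·(k1 + 2k2 + 2k3 + k4) = -1.144060
p(0.64) ≈ -1.1441

-1.1441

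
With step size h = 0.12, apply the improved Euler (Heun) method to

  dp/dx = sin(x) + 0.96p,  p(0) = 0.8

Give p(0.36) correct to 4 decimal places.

1.2005

Heun: k1 = f(x_n, p_n); k2 = f(x_n + h, p_n + h·k1); p_{n+1} = p_n + (h/2)·(k1 + k2).
x=0.000000, p=0.800000:
  k1 = f(0.000000, 0.800000) = 0.768000
  k2 = f(0.120000, 0.892160) = 0.976186
  p ← 0.800000 + (0.12/2)·(0.768000 + 0.976186) = 0.904651
x=0.120000, p=0.904651:
  k1 = f(0.120000, 0.904651) = 0.988177
  k2 = f(0.240000, 1.023232) = 1.220006
  p ← 0.904651 + (0.12/2)·(0.988177 + 1.220006) = 1.037142
x=0.240000, p=1.037142:
  k1 = f(0.240000, 1.037142) = 1.233359
  k2 = f(0.360000, 1.185145) = 1.490014
  p ← 1.037142 + (0.12/2)·(1.233359 + 1.490014) = 1.200544
p(0.36) ≈ 1.2005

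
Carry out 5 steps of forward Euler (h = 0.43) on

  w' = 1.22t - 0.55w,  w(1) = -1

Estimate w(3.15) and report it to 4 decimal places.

Euler: w_{n+1} = w_n + h·f(t_n, w_n).
t=1.000000, w=-1.000000: f=1.770000 → w ← -1.000000 + 0.43·1.770000 = -0.238900
t=1.430000, w=-0.238900: f=1.875995 → w ← -0.238900 + 0.43·1.875995 = 0.567778
t=1.860000, w=0.567778: f=1.956922 → w ← 0.567778 + 0.43·1.956922 = 1.409254
t=2.290000, w=1.409254: f=2.018710 → w ← 1.409254 + 0.43·2.018710 = 2.277300
t=2.720000, w=2.277300: f=2.065885 → w ← 2.277300 + 0.43·2.065885 = 3.165630
w(3.15) ≈ 3.1656

3.1656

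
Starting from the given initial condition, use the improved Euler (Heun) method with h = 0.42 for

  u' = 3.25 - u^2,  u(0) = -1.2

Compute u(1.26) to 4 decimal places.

Heun: k1 = f(x_n, u_n); k2 = f(x_n + h, u_n + h·k1); u_{n+1} = u_n + (h/2)·(k1 + k2).
x=0.000000, u=-1.200000:
  k1 = f(0.000000, -1.200000) = 1.810000
  k2 = f(0.420000, -0.439800) = 3.056576
  u ← -1.200000 + (0.42/2)·(1.810000 + 3.056576) = -0.178019
x=0.420000, u=-0.178019:
  k1 = f(0.420000, -0.178019) = 3.218309
  k2 = f(0.840000, 1.173671) = 1.872497
  u ← -0.178019 + (0.42/2)·(3.218309 + 1.872497) = 0.891050
x=0.840000, u=0.891050:
  k1 = f(0.840000, 0.891050) = 2.456030
  k2 = f(1.260000, 1.922583) = -0.446324
  u ← 0.891050 + (0.42/2)·(2.456030 + (-0.446324)) = 1.313088
u(1.26) ≈ 1.3131

1.3131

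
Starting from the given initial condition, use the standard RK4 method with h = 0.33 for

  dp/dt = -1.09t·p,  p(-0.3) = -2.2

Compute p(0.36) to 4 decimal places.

-2.1530

RK4: k1 = f(t_n, p_n); k2 = f(t_n + h/2, p_n + (h/2)·k1); k3 = f(t_n + h/2, p_n + (h/2)·k2); k4 = f(t_n + h, p_n + h·k3); p_{n+1} = p_n + (h/6)·(k1 + 2k2 + 2k3 + k4).
t=-0.300000, p=-2.200000:
  k1 = f(-0.300000, -2.200000) = -0.719400
  k2 = f(-0.135000, -2.318701) = -0.341197
  k3 = f(-0.135000, -2.256297) = -0.332014
  k4 = f(0.030000, -2.309565) = 0.075523
  p ← -2.200000 + (0.33/6)·(k1 + 2k2 + 2k3 + k4) = -2.309466
t=0.030000, p=-2.309466:
  k1 = f(0.030000, -2.309466) = 0.075520
  k2 = f(0.195000, -2.297006) = 0.488229
  k3 = f(0.195000, -2.228909) = 0.473755
  k4 = f(0.360000, -2.153127) = 0.844887
  p ← -2.309466 + (0.33/6)·(k1 + 2k2 + 2k3 + k4) = -2.153026
p(0.36) ≈ -2.1530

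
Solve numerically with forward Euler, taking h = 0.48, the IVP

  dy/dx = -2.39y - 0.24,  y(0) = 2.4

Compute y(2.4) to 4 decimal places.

Euler: y_{n+1} = y_n + h·f(x_n, y_n).
x=0.000000, y=2.400000: f=-5.976000 → y ← 2.400000 + 0.48·(-5.976000) = -0.468480
x=0.480000, y=-0.468480: f=0.879667 → y ← -0.468480 + 0.48·0.879667 = -0.046240
x=0.960000, y=-0.046240: f=-0.129487 → y ← -0.046240 + 0.48·(-0.129487) = -0.108394
x=1.440000, y=-0.108394: f=0.019060 → y ← -0.108394 + 0.48·0.019060 = -0.099244
x=1.920000, y=-0.099244: f=-0.002806 → y ← -0.099244 + 0.48·(-0.002806) = -0.100591
y(2.4) ≈ -0.1006

-0.1006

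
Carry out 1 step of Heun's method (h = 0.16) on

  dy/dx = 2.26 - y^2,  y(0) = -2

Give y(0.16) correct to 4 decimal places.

-2.3737

Heun: k1 = f(x_n, y_n); k2 = f(x_n + h, y_n + h·k1); y_{n+1} = y_n + (h/2)·(k1 + k2).
x=0.000000, y=-2.000000:
  k1 = f(0.000000, -2.000000) = -1.740000
  k2 = f(0.160000, -2.278400) = -2.931107
  y ← -2.000000 + (0.16/2)·(-1.740000 + (-2.931107)) = -2.373689
y(0.16) ≈ -2.3737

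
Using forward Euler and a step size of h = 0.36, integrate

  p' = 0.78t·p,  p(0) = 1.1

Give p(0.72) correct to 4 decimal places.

Euler: p_{n+1} = p_n + h·f(t_n, p_n).
t=0.000000, p=1.100000: f=0.000000 → p ← 1.100000 + 0.36·0.000000 = 1.100000
t=0.360000, p=1.100000: f=0.308880 → p ← 1.100000 + 0.36·0.308880 = 1.211197
p(0.72) ≈ 1.2112

1.2112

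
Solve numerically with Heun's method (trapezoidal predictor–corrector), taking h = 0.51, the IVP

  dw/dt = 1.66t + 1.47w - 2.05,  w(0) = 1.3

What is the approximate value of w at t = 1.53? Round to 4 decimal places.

4.5399

Heun: k1 = f(t_n, w_n); k2 = f(t_n + h, w_n + h·k1); w_{n+1} = w_n + (h/2)·(k1 + k2).
t=0.000000, w=1.300000:
  k1 = f(0.000000, 1.300000) = -0.139000
  k2 = f(0.510000, 1.229110) = 0.603392
  w ← 1.300000 + (0.51/2)·(-0.139000 + 0.603392) = 1.418420
t=0.510000, w=1.418420:
  k1 = f(0.510000, 1.418420) = 0.881677
  k2 = f(1.020000, 1.868075) = 2.389271
  w ← 1.418420 + (0.51/2)·(0.881677 + 2.389271) = 2.252512
t=1.020000, w=2.252512:
  k1 = f(1.020000, 2.252512) = 2.954392
  k2 = f(1.530000, 3.759252) = 6.015900
  w ← 2.252512 + (0.51/2)·(2.954392 + 6.015900) = 4.539936
w(1.53) ≈ 4.5399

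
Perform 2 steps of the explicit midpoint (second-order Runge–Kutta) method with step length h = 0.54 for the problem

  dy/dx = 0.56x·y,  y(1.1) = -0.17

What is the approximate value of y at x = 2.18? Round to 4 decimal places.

Midpoint: k1 = f(x_n, y_n); k2 = f(x_n + h/2, y_n + (h/2)·k1); y_{n+1} = y_n + h·k2.
x=1.100000, y=-0.170000:
  k1 = f(1.100000, -0.170000) = -0.104720
  k2 = f(1.370000, -0.198274) = -0.152116
  y ← -0.170000 + 0.54·(-0.152116) = -0.252143
x=1.640000, y=-0.252143:
  k1 = f(1.640000, -0.252143) = -0.231568
  k2 = f(1.910000, -0.314666) = -0.336567
  y ← -0.252143 + 0.54·(-0.336567) = -0.433889
y(2.18) ≈ -0.4339

-0.4339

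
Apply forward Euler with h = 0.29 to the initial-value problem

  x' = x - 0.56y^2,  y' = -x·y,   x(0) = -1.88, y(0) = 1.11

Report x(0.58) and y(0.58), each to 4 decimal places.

Euler on (x,y): x_{n+1} = x_n + h·x', y_{n+1} = y_n + h·y'.
0.000000: (-1.880000, 1.110000); f=(-2.569976, 2.086800) → (-2.625293, 1.715172)
0.290000: (-2.625293, 1.715172); f=(-4.272709, 4.502829) → (-3.864379, 3.020992)
(x(0.58), y(0.58)) ≈ (-3.8644, 3.0210)

-3.8644, 3.0210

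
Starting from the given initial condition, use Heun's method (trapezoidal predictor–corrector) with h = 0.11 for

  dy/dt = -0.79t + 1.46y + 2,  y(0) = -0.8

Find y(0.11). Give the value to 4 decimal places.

Heun: k1 = f(t_n, y_n); k2 = f(t_n + h, y_n + h·k1); y_{n+1} = y_n + (h/2)·(k1 + k2).
t=0.000000, y=-0.800000:
  k1 = f(0.000000, -0.800000) = 0.832000
  k2 = f(0.110000, -0.708480) = 0.878719
  y ← -0.800000 + (0.11/2)·(0.832000 + 0.878719) = -0.705910
y(0.11) ≈ -0.7059

-0.7059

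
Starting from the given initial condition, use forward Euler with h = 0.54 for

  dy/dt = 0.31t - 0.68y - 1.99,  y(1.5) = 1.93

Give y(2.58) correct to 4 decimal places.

Euler: y_{n+1} = y_n + h·f(t_n, y_n).
t=1.500000, y=1.930000: f=-2.837400 → y ← 1.930000 + 0.54·(-2.837400) = 0.397804
t=2.040000, y=0.397804: f=-1.628107 → y ← 0.397804 + 0.54·(-1.628107) = -0.481374
y(2.58) ≈ -0.4814

-0.4814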